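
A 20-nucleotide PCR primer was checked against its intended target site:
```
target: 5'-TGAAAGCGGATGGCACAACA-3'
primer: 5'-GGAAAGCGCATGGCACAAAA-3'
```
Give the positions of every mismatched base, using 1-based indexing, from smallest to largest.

1, 9, 19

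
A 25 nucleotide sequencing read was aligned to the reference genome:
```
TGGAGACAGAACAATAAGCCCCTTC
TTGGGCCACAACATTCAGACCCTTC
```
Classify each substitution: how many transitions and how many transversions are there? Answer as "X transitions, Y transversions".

1 transition, 6 transversions

Mismatches (1-based):
base 2: G→T (purine→pyrimidine, transversion)
base 4: A→G (purine→purine, transition)
base 6: A→C (purine→pyrimidine, transversion)
base 9: G→C (purine→pyrimidine, transversion)
base 14: A→T (purine→pyrimidine, transversion)
base 16: A→C (purine→pyrimidine, transversion)
base 19: C→A (pyrimidine→purine, transversion)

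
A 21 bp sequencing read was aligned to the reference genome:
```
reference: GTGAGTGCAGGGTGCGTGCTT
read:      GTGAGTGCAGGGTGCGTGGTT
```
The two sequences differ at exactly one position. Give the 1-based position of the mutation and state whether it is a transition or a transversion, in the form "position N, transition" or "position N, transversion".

Position 19 changes C→G. C is a pyrimidine and G is a purine, so this is a transversion.

position 19, transversion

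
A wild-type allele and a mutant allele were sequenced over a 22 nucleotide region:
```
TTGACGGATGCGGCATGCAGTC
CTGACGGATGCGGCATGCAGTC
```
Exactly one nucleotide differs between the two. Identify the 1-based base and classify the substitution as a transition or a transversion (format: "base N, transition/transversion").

base 1, transition

The sequences differ only at base 1: T→C (pyrimidine→pyrimidine), a transition.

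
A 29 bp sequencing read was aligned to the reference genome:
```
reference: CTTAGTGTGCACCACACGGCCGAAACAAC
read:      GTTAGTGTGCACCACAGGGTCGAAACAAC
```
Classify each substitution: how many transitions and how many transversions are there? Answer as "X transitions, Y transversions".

1 transition, 2 transversions

Transitions (purine↔purine or pyrimidine↔pyrimidine): 20 C→T.
Transversions (purine↔pyrimidine): 1 C→G, 17 C→G.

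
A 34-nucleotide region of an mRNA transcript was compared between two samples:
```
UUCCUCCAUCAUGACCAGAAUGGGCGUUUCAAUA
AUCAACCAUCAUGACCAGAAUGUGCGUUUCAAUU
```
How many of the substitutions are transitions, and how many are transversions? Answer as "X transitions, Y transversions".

0 transitions, 5 transversions

Transitions (purine↔purine or pyrimidine↔pyrimidine): none.
Transversions (purine↔pyrimidine): 1 U→A, 4 C→A, 5 U→A, 23 G→U, 34 A→U.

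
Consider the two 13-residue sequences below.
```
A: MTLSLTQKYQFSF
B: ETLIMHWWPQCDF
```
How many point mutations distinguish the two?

9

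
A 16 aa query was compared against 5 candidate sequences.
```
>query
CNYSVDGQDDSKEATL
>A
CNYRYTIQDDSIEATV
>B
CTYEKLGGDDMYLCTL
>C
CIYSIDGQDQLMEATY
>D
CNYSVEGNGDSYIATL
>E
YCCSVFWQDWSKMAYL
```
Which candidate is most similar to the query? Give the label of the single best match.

D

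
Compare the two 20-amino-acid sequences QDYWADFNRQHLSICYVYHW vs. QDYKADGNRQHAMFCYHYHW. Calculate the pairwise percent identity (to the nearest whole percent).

70%

Mismatches at positions 4, 7, 12, 13, 14, 17 (1-based): 6 of 20.
Identical positions: 14/20 = 70% → 70%.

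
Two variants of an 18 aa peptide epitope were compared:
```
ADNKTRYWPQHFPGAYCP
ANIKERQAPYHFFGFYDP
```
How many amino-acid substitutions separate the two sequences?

The sequences differ at residues 2, 3, 5, 7, 8, 10, 13, 15, 17 (1-based) — 9 in total.

9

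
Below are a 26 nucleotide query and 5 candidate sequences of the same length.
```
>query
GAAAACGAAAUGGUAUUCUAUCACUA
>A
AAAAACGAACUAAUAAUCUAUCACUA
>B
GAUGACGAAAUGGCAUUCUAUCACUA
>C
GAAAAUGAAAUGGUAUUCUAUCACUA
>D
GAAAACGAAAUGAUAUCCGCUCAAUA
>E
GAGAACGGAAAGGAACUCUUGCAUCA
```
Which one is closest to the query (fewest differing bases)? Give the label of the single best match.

Hamming distances to query — A: 5; B: 3; C: 1; D: 5; E: 9.
Smallest is C with 1 mismatch.

C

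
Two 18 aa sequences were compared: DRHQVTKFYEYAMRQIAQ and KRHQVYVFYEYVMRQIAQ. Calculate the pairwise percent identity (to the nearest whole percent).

4 positions differ (1, 6, 7, 12), so 14 of 18 match: 14/18 = 77.78%.

78%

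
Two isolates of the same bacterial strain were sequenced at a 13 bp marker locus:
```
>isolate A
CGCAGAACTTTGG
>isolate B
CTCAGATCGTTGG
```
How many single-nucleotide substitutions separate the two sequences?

3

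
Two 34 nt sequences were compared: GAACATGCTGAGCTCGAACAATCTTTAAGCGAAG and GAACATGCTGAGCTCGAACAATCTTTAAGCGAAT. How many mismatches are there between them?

1

Comparing position by position, 1 base differs: 34 (G/T).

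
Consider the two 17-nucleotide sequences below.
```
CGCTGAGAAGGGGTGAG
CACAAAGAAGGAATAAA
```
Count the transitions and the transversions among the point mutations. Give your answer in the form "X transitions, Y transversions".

6 transitions, 1 transversion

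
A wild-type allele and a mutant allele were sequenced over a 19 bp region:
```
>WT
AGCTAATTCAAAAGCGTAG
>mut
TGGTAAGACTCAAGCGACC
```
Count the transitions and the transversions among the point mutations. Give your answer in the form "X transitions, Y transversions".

Transitions (purine↔purine or pyrimidine↔pyrimidine): none.
Transversions (purine↔pyrimidine): 1 A→T, 3 C→G, 7 T→G, 8 T→A, 10 A→T, 11 A→C, 17 T→A, 18 A→C, 19 G→C.

0 transitions, 9 transversions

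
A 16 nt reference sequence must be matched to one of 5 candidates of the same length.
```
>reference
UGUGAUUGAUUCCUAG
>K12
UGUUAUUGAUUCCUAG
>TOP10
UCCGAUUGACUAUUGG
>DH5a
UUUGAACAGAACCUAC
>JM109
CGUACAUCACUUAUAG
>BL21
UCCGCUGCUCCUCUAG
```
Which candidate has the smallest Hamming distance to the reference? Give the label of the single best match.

K12

Hamming distances to reference — K12: 1; TOP10: 6; DH5a: 8; JM109: 8; BL21: 9.
Smallest is K12 with 1 mismatch.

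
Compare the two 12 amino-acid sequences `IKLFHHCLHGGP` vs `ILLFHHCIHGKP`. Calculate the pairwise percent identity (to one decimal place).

75.0%

Mismatches at positions 2, 8, 11 (1-based): 3 of 12.
Identical positions: 9/12 = 75% → 75.0%.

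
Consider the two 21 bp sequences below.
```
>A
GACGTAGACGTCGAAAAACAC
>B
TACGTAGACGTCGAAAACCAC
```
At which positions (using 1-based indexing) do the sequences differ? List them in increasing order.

1, 18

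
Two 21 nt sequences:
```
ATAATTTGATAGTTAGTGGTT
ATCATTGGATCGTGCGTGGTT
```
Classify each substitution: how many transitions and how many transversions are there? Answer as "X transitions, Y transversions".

Mismatches (1-based):
position 3: A→C (purine→pyrimidine, transversion)
position 7: T→G (pyrimidine→purine, transversion)
position 11: A→C (purine→pyrimidine, transversion)
position 14: T→G (pyrimidine→purine, transversion)
position 15: A→C (purine→pyrimidine, transversion)

0 transitions, 5 transversions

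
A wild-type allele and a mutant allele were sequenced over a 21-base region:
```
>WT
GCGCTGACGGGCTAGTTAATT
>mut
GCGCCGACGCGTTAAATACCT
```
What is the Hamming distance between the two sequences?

7

Mismatches (1-based): position 5: T→C; position 10: G→C; position 12: C→T; position 15: G→A; position 16: T→A; position 19: A→C; position 20: T→C.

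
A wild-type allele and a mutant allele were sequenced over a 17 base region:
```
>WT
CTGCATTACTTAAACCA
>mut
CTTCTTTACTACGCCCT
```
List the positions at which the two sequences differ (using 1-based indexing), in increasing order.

3, 5, 11, 12, 13, 14, 17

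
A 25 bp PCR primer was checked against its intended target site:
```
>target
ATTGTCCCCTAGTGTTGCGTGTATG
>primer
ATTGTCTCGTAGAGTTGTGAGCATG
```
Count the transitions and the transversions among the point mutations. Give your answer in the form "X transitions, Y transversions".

Transitions (purine↔purine or pyrimidine↔pyrimidine): 7 C→T, 18 C→T, 22 T→C.
Transversions (purine↔pyrimidine): 9 C→G, 13 T→A, 20 T→A.

3 transitions, 3 transversions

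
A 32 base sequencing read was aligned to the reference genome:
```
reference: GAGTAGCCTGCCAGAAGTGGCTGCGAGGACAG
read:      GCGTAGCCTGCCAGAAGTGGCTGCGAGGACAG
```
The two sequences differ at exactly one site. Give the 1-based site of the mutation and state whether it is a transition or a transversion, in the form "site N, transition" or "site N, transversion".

site 2, transversion

The sequences differ only at site 2: A→C (purine→pyrimidine), a transversion.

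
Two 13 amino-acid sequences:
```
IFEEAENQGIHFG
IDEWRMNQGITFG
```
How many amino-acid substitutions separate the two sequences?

Mismatches (1-based): residue 2: F→D; residue 4: E→W; residue 5: A→R; residue 6: E→M; residue 11: H→T.

5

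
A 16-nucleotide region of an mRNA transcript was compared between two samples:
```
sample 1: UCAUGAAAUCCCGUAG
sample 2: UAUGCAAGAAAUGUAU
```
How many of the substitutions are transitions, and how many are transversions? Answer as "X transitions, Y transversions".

2 transitions, 8 transversions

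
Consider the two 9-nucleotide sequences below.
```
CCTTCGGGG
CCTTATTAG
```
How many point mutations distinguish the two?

4

The sequences differ at sites 5, 6, 7, 8 (1-based) — 4 in total.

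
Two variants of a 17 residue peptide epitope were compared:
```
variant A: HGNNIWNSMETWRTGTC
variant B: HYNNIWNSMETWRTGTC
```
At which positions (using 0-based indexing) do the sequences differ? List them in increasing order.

Scanning 0-based: 1: G/Y.

1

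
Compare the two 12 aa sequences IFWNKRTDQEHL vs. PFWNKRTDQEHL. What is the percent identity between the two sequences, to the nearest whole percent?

1 position differs (1), so 11 of 12 match: 11/12 = 91.67%.

92%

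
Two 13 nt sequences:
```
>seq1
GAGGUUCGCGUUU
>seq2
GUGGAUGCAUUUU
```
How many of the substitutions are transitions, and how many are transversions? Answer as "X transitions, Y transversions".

0 transitions, 6 transversions

Mismatches (1-based):
position 2: A→U (purine→pyrimidine, transversion)
position 5: U→A (pyrimidine→purine, transversion)
position 7: C→G (pyrimidine→purine, transversion)
position 8: G→C (purine→pyrimidine, transversion)
position 9: C→A (pyrimidine→purine, transversion)
position 10: G→U (purine→pyrimidine, transversion)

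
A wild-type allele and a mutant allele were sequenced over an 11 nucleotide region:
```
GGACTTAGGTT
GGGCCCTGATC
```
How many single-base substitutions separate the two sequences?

Mismatches (1-based): position 3: A→G; position 5: T→C; position 6: T→C; position 7: A→T; position 9: G→A; position 11: T→C.

6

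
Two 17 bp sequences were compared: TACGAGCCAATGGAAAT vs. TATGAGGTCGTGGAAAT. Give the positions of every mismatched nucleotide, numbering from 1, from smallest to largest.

3, 7, 8, 9, 10

Scanning 1-based: 3: C/T; 7: C/G; 8: C/T; 9: A/C; 10: A/G.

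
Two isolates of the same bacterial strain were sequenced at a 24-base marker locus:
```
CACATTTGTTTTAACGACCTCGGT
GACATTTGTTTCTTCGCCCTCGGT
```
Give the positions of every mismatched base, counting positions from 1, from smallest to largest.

Differences at position 1 (C→G), position 12 (T→C), position 13 (A→T), position 14 (A→T), position 17 (A→C).

1, 12, 13, 14, 17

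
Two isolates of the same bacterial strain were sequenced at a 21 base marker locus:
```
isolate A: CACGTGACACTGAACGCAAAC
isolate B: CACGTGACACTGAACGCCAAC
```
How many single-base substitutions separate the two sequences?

Comparing position by position, 1 site differs: 18 (A/C).

1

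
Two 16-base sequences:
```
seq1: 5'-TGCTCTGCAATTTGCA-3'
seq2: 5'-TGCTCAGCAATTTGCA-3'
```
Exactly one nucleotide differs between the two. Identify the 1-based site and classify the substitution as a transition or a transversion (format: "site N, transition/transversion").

Site 6 changes T→A. T is a pyrimidine and A is a purine, so this is a transversion.

site 6, transversion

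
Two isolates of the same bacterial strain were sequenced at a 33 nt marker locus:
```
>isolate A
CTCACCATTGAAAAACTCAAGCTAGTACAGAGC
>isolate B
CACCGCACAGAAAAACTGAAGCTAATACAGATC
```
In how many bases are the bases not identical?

8

The sequences differ at bases 2, 4, 5, 8, 9, 18, 25, 32 (1-based) — 8 in total.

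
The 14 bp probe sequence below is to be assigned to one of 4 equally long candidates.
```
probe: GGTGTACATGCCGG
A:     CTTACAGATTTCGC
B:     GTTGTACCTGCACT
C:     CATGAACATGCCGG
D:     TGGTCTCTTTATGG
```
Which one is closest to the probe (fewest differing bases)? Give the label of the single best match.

Hamming distances to probe — A: 8; B: 5; C: 3; D: 9.
Smallest is C with 3 mismatches.

C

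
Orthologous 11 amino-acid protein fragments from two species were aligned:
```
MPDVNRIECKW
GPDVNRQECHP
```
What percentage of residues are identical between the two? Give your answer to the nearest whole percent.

Mismatches at positions 1, 7, 10, 11 (1-based): 4 of 11.
Identical positions: 7/11 = 63.64% → 64%.

64%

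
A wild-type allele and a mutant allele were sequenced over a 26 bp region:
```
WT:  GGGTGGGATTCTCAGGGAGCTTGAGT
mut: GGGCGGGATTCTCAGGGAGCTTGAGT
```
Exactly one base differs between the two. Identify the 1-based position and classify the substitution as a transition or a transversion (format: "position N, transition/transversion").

position 4, transition

The sequences differ only at position 4: T→C (pyrimidine→pyrimidine), a transition.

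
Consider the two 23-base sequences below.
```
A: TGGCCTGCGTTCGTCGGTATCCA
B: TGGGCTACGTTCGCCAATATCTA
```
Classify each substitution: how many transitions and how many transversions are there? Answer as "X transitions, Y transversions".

5 transitions, 1 transversion

Mismatches (1-based):
base 4: C→G (pyrimidine→purine, transversion)
base 7: G→A (purine→purine, transition)
base 14: T→C (pyrimidine→pyrimidine, transition)
base 16: G→A (purine→purine, transition)
base 17: G→A (purine→purine, transition)
base 22: C→T (pyrimidine→pyrimidine, transition)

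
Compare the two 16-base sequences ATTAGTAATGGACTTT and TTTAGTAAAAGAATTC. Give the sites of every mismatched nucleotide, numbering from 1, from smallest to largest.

Scanning 1-based: 1: A/T; 9: T/A; 10: G/A; 13: C/A; 16: T/C.

1, 9, 10, 13, 16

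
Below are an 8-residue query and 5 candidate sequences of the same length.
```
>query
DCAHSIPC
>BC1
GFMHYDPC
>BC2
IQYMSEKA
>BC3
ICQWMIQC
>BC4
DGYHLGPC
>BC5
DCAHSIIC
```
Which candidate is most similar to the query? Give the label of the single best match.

Hamming distances to query — BC1: 5; BC2: 7; BC3: 5; BC4: 4; BC5: 1.
Smallest is BC5 with 1 mismatch.

BC5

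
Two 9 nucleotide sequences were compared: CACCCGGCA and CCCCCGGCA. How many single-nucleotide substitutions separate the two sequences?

1

Comparing position by position, 1 position differs: 2 (A/C).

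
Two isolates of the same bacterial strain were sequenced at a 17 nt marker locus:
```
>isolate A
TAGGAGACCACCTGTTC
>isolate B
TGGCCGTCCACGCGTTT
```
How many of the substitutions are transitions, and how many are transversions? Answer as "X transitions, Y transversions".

Mismatches (1-based):
site 2: A→G (purine→purine, transition)
site 4: G→C (purine→pyrimidine, transversion)
site 5: A→C (purine→pyrimidine, transversion)
site 7: A→T (purine→pyrimidine, transversion)
site 12: C→G (pyrimidine→purine, transversion)
site 13: T→C (pyrimidine→pyrimidine, transition)
site 17: C→T (pyrimidine→pyrimidine, transition)

3 transitions, 4 transversions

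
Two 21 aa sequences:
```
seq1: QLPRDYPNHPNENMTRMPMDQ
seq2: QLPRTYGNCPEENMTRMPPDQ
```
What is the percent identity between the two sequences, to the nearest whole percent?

Mismatches at positions 5, 7, 9, 11, 19 (1-based): 5 of 21.
Identical positions: 16/21 = 76.19% → 76%.

76%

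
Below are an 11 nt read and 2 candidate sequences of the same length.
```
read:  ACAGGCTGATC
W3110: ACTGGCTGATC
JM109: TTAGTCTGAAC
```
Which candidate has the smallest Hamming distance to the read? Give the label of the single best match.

Hamming distances to read — W3110: 1; JM109: 4.
Smallest is W3110 with 1 mismatch.

W3110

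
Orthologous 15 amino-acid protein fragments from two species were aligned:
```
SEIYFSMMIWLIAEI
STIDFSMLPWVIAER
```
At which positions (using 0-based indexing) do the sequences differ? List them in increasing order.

Differences at position 1 (E→T), position 3 (Y→D), position 7 (M→L), position 8 (I→P), position 10 (L→V), position 14 (I→R).

1, 3, 7, 8, 10, 14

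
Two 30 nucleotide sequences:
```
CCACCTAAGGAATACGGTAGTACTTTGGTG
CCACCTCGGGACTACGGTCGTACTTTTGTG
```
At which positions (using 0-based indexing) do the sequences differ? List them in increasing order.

Scanning 0-based: 6: A/C; 7: A/G; 11: A/C; 18: A/C; 26: G/T.

6, 7, 11, 18, 26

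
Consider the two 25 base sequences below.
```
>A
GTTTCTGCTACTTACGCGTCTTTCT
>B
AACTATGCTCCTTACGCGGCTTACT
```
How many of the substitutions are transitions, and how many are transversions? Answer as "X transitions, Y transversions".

Transitions (purine↔purine or pyrimidine↔pyrimidine): 1 G→A, 3 T→C.
Transversions (purine↔pyrimidine): 2 T→A, 5 C→A, 10 A→C, 19 T→G, 23 T→A.

2 transitions, 5 transversions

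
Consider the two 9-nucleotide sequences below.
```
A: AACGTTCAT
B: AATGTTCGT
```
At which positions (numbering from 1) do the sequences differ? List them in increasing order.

3, 8

Differences at position 3 (C→T), position 8 (A→G).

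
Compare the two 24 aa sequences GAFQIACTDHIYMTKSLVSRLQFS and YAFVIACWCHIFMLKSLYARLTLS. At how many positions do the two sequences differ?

Comparing position by position, 10 positions differ: 1 (G/Y), 4 (Q/V), 8 (T/W), 9 (D/C), 12 (Y/F), 14 (T/L), 18 (V/Y), 19 (S/A), 22 (Q/T), 23 (F/L).

10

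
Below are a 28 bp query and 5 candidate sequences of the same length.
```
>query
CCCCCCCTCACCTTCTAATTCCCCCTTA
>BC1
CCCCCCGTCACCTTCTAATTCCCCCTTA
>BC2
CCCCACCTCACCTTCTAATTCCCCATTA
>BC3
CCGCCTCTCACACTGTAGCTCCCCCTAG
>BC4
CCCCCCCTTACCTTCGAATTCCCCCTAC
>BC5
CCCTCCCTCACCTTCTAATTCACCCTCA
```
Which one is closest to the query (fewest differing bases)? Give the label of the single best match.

BC1

BC1 differs at 1 base; BC2 differs at 2 bases; BC3 differs at 9 bases; BC4 differs at 4 bases; BC5 differs at 3 bases. The closest is BC1.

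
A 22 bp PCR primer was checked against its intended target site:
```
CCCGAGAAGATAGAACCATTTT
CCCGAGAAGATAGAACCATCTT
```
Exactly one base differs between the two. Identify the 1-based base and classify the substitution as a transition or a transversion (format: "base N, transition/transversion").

base 20, transition

Base 20 changes T→C. T is a pyrimidine and C is a pyrimidine, so this is a transition.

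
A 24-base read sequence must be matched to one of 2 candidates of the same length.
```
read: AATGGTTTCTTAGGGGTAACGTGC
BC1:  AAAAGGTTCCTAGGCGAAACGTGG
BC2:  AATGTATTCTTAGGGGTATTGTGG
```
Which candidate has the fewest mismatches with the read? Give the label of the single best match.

BC2

BC1 differs at 7 bases; BC2 differs at 5 bases. The closest is BC2.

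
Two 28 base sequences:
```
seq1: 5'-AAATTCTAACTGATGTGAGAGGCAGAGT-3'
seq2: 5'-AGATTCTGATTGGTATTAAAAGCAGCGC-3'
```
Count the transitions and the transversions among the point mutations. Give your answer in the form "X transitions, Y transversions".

Mismatches (1-based):
position 2: A→G (purine→purine, transition)
position 8: A→G (purine→purine, transition)
position 10: C→T (pyrimidine→pyrimidine, transition)
position 13: A→G (purine→purine, transition)
position 15: G→A (purine→purine, transition)
position 17: G→T (purine→pyrimidine, transversion)
position 19: G→A (purine→purine, transition)
position 21: G→A (purine→purine, transition)
position 26: A→C (purine→pyrimidine, transversion)
position 28: T→C (pyrimidine→pyrimidine, transition)

8 transitions, 2 transversions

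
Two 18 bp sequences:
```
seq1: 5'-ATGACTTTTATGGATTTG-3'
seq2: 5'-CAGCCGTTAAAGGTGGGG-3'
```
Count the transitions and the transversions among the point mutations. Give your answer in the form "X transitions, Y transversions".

0 transitions, 10 transversions

Transitions (purine↔purine or pyrimidine↔pyrimidine): none.
Transversions (purine↔pyrimidine): 1 A→C, 2 T→A, 4 A→C, 6 T→G, 9 T→A, 11 T→A, 14 A→T, 15 T→G, 16 T→G, 17 T→G.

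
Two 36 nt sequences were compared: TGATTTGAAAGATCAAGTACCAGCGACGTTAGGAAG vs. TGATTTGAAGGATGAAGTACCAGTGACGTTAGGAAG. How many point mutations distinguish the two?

3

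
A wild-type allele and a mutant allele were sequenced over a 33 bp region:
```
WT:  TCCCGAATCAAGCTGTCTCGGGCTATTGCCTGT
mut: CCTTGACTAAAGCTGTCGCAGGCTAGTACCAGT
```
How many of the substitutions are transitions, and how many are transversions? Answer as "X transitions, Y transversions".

Transitions (purine↔purine or pyrimidine↔pyrimidine): 1 T→C, 3 C→T, 4 C→T, 20 G→A, 28 G→A.
Transversions (purine↔pyrimidine): 7 A→C, 9 C→A, 18 T→G, 26 T→G, 31 T→A.

5 transitions, 5 transversions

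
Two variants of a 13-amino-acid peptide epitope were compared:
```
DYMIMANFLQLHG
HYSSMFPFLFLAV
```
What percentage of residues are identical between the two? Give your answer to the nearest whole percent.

8 positions differ (1, 3, 4, 6, 7, 10, 12, 13), so 5 of 13 match: 5/13 = 38.46%.

38%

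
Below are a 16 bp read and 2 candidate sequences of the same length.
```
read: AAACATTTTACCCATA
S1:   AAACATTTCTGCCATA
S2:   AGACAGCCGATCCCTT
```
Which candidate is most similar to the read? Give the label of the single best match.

S1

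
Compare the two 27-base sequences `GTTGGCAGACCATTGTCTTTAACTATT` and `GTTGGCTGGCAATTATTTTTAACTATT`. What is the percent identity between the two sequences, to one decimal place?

5 positions differ (7, 9, 11, 15, 17), so 22 of 27 match: 22/27 = 81.48%.

81.5%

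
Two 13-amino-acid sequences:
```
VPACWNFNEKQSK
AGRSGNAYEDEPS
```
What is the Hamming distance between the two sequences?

11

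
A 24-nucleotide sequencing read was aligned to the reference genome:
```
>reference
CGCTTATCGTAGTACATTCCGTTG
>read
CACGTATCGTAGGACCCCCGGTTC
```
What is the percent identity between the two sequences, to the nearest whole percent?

67%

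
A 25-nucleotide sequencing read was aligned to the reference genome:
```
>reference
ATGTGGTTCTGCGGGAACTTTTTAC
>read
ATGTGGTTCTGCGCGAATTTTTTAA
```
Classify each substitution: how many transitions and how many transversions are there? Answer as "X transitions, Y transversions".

Transitions (purine↔purine or pyrimidine↔pyrimidine): 18 C→T.
Transversions (purine↔pyrimidine): 14 G→C, 25 C→A.

1 transition, 2 transversions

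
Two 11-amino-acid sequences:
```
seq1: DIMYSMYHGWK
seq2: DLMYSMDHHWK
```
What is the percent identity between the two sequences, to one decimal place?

Mismatches at positions 2, 7, 9 (1-based): 3 of 11.
Identical positions: 8/11 = 72.73% → 72.7%.

72.7%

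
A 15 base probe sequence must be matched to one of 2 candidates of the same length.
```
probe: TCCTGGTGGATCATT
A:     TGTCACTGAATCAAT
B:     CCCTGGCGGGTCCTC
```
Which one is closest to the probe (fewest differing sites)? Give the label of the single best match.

B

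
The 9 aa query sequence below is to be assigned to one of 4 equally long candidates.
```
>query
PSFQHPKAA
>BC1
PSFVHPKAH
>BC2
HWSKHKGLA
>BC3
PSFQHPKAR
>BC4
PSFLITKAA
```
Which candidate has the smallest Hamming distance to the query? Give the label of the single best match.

BC1 differs at 2 positions; BC2 differs at 7 positions; BC3 differs at 1 position; BC4 differs at 3 positions. The closest is BC3.

BC3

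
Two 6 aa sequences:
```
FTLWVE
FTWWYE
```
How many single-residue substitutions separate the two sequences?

Comparing position by position, 2 residues differ: 3 (L/W), 5 (V/Y).

2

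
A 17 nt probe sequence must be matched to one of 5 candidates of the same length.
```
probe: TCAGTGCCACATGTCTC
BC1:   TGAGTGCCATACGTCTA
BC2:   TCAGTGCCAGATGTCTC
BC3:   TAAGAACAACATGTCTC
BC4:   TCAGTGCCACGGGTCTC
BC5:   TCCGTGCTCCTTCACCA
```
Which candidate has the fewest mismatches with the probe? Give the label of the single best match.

Hamming distances to probe — BC1: 4; BC2: 1; BC3: 4; BC4: 2; BC5: 8.
Smallest is BC2 with 1 mismatch.

BC2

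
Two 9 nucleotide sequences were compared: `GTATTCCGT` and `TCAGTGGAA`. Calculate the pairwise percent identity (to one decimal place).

22.2%

Mismatches at positions 1, 2, 4, 6, 7, 8, 9 (1-based): 7 of 9.
Identical positions: 2/9 = 22.22% → 22.2%.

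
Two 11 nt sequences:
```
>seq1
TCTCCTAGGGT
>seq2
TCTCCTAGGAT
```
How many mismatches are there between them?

1

The sequences differ at bases 10 (1-based) — 1 in total.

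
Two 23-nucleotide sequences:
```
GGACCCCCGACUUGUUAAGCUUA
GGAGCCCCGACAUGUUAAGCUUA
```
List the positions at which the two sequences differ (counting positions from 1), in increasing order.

4, 12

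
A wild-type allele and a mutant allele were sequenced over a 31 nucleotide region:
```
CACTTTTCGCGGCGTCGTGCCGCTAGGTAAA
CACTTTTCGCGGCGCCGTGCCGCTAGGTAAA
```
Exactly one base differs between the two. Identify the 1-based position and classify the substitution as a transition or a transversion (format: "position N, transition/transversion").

position 15, transition

The sequences differ only at position 15: T→C (pyrimidine→pyrimidine), a transition.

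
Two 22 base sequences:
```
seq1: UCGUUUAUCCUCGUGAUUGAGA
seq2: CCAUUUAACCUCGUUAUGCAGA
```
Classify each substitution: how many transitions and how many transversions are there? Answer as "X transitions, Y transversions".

2 transitions, 4 transversions

Transitions (purine↔purine or pyrimidine↔pyrimidine): 1 U→C, 3 G→A.
Transversions (purine↔pyrimidine): 8 U→A, 15 G→U, 18 U→G, 19 G→C.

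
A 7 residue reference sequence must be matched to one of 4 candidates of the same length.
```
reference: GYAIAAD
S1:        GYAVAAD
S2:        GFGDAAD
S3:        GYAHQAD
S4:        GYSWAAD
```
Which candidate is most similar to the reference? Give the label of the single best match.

Hamming distances to reference — S1: 1; S2: 3; S3: 2; S4: 2.
Smallest is S1 with 1 mismatch.

S1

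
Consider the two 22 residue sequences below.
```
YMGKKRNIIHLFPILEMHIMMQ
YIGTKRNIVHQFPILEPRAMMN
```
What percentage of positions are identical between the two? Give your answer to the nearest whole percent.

Mismatches at positions 2, 4, 9, 11, 17, 18, 19, 22 (1-based): 8 of 22.
Identical positions: 14/22 = 63.64% → 64%.

64%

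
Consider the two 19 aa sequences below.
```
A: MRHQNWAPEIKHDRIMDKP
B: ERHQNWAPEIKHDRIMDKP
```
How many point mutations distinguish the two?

Mismatches (1-based): position 1: M→E.

1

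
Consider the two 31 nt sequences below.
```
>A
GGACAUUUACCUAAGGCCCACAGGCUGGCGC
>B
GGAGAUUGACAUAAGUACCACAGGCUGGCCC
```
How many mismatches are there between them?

Mismatches (1-based): base 4: C→G; base 8: U→G; base 11: C→A; base 16: G→U; base 17: C→A; base 30: G→C.

6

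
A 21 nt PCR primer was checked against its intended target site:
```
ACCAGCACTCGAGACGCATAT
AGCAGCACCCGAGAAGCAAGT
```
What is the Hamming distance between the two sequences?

5

Comparing position by position, 5 sites differ: 2 (C/G), 9 (T/C), 15 (C/A), 19 (T/A), 20 (A/G).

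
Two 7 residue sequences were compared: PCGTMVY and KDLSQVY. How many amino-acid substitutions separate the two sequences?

5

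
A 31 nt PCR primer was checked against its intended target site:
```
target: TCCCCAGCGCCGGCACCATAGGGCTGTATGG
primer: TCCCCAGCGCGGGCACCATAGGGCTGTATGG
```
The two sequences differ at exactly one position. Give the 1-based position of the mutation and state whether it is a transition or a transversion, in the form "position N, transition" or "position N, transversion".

position 11, transversion

The sequences differ only at position 11: C→G (pyrimidine→purine), a transversion.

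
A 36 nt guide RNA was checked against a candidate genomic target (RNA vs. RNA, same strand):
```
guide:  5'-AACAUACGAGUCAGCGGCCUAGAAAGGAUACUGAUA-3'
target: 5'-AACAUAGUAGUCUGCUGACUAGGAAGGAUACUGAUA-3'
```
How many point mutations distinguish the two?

6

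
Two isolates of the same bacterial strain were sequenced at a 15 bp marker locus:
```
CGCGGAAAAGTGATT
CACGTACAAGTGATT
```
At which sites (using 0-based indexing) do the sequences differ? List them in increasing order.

Scanning 0-based: 1: G/A; 4: G/T; 6: A/C.

1, 4, 6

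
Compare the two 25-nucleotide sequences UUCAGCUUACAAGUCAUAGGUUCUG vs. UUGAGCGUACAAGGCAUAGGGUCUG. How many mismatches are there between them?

The sequences differ at sites 3, 7, 14, 21 (1-based) — 4 in total.

4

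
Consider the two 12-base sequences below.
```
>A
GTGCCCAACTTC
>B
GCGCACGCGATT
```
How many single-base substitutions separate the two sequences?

7

Mismatches (1-based): base 2: T→C; base 5: C→A; base 7: A→G; base 8: A→C; base 9: C→G; base 10: T→A; base 12: C→T.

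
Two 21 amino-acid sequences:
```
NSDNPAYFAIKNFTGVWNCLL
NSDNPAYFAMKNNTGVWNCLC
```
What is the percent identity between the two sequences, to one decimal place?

3 positions differ (10, 13, 21), so 18 of 21 match: 18/21 = 85.71%.

85.7%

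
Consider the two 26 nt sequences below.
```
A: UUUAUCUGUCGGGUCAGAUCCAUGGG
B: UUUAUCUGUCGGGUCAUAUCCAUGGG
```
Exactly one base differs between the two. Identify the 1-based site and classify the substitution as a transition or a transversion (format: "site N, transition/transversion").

Site 17 changes G→U. G is a purine and U is a pyrimidine, so this is a transversion.

site 17, transversion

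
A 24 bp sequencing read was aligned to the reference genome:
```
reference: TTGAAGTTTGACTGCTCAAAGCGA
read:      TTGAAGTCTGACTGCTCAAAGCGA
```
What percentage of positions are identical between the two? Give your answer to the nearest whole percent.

96%

1 position differs (8), so 23 of 24 match: 23/24 = 95.83%.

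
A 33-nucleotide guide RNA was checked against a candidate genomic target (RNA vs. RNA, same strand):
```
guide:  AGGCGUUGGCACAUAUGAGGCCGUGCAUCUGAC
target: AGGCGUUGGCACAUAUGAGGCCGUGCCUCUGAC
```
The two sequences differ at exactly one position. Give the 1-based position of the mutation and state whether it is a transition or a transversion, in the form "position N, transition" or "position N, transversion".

position 27, transversion

The sequences differ only at position 27: A→C (purine→pyrimidine), a transversion.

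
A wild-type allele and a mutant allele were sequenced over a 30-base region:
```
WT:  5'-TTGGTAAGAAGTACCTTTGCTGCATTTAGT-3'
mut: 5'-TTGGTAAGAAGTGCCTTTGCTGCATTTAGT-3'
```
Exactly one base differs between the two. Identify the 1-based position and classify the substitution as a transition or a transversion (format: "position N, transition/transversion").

Position 13 changes A→G. A is a purine and G is a purine, so this is a transition.

position 13, transition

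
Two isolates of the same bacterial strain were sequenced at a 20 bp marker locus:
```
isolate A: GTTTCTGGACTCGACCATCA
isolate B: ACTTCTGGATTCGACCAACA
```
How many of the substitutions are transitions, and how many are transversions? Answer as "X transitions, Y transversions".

3 transitions, 1 transversion

Transitions (purine↔purine or pyrimidine↔pyrimidine): 1 G→A, 2 T→C, 10 C→T.
Transversions (purine↔pyrimidine): 18 T→A.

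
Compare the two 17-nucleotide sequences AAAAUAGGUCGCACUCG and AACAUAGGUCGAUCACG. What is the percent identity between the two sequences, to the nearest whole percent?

76%

4 positions differ (3, 12, 13, 15), so 13 of 17 match: 13/17 = 76.47%.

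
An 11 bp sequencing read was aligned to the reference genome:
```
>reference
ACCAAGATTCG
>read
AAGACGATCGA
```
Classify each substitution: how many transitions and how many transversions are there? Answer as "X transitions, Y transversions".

Mismatches (1-based):
site 2: C→A (pyrimidine→purine, transversion)
site 3: C→G (pyrimidine→purine, transversion)
site 5: A→C (purine→pyrimidine, transversion)
site 9: T→C (pyrimidine→pyrimidine, transition)
site 10: C→G (pyrimidine→purine, transversion)
site 11: G→A (purine→purine, transition)

2 transitions, 4 transversions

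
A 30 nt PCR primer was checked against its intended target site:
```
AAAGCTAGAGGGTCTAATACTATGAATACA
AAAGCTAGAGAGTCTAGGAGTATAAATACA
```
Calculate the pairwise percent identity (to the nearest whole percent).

Mismatches at positions 11, 17, 18, 20, 24 (1-based): 5 of 30.
Identical positions: 25/30 = 83.33% → 83%.

83%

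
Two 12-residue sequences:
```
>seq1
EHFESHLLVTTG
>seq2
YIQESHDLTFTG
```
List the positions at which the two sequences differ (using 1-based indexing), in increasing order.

1, 2, 3, 7, 9, 10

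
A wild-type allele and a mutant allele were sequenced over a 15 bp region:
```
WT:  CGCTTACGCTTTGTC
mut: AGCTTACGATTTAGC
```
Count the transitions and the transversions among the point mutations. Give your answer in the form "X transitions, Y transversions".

Transitions (purine↔purine or pyrimidine↔pyrimidine): 13 G→A.
Transversions (purine↔pyrimidine): 1 C→A, 9 C→A, 14 T→G.

1 transition, 3 transversions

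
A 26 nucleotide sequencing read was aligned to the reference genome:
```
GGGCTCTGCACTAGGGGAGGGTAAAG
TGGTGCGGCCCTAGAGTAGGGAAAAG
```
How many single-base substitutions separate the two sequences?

8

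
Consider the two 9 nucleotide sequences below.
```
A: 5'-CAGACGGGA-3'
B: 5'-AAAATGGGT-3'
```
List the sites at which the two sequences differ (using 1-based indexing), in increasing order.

Scanning 1-based: 1: C/A; 3: G/A; 5: C/T; 9: A/T.

1, 3, 5, 9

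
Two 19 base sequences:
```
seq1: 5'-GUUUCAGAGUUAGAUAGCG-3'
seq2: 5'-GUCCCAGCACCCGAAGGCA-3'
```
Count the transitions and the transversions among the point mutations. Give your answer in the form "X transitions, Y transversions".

Mismatches (1-based):
position 3: U→C (pyrimidine→pyrimidine, transition)
position 4: U→C (pyrimidine→pyrimidine, transition)
position 8: A→C (purine→pyrimidine, transversion)
position 9: G→A (purine→purine, transition)
position 10: U→C (pyrimidine→pyrimidine, transition)
position 11: U→C (pyrimidine→pyrimidine, transition)
position 12: A→C (purine→pyrimidine, transversion)
position 15: U→A (pyrimidine→purine, transversion)
position 16: A→G (purine→purine, transition)
position 19: G→A (purine→purine, transition)

7 transitions, 3 transversions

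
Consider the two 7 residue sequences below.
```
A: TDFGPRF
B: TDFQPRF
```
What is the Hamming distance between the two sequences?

Comparing position by position, 1 position differs: 4 (G/Q).

1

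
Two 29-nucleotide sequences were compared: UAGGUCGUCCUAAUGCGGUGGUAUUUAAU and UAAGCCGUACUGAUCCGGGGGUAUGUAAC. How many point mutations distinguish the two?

The sequences differ at sites 3, 5, 9, 12, 15, 19, 25, 29 (1-based) — 8 in total.

8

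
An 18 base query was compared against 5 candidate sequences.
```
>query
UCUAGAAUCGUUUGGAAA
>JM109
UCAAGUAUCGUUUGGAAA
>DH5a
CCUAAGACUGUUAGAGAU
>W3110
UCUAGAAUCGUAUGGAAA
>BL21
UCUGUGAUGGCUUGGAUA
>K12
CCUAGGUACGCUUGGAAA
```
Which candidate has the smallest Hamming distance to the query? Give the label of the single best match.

W3110

JM109 differs at 2 bases; DH5a differs at 9 bases; W3110 differs at 1 base; BL21 differs at 6 bases; K12 differs at 5 bases. The closest is W3110.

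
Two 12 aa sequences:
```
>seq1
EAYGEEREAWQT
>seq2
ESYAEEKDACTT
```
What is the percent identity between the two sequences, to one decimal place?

50.0%

Mismatches at positions 2, 4, 7, 8, 10, 11 (1-based): 6 of 12.
Identical positions: 6/12 = 50% → 50.0%.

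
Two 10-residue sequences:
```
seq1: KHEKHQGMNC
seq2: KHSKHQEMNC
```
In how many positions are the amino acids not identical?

2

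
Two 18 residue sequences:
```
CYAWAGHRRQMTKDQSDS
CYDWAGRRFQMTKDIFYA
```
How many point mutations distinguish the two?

7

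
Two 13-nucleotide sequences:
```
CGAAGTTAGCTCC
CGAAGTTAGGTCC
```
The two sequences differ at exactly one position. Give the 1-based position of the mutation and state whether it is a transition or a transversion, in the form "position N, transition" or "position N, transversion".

position 10, transversion

The sequences differ only at position 10: C→G (pyrimidine→purine), a transversion.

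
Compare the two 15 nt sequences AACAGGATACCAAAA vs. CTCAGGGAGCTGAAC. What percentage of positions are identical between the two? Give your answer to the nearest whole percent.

Mismatches at positions 1, 2, 7, 8, 9, 11, 12, 15 (1-based): 8 of 15.
Identical positions: 7/15 = 46.67% → 47%.

47%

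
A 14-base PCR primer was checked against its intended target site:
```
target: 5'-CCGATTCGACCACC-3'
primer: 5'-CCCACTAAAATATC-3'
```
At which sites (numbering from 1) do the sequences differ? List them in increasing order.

Scanning 1-based: 3: G/C; 5: T/C; 7: C/A; 8: G/A; 10: C/A; 11: C/T; 13: C/T.

3, 5, 7, 8, 10, 11, 13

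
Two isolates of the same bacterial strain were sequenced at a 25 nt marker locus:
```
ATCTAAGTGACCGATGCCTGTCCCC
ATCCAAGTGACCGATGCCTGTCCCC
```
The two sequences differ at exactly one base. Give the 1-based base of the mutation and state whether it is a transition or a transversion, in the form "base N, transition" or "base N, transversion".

base 4, transition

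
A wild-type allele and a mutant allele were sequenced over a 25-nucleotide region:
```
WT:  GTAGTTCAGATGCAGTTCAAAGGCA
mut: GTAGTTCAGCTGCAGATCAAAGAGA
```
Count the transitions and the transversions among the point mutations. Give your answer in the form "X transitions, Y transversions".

1 transition, 3 transversions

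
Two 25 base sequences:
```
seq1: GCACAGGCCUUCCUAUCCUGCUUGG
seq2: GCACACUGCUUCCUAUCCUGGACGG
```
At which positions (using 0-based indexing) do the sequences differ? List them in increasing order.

5, 6, 7, 20, 21, 22

Scanning 0-based: 5: G/C; 6: G/U; 7: C/G; 20: C/G; 21: U/A; 22: U/C.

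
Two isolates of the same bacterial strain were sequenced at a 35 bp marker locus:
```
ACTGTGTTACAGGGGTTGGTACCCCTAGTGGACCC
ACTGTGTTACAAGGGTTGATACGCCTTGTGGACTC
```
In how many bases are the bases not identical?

5

Comparing position by position, 5 bases differ: 12 (G/A), 19 (G/A), 23 (C/G), 27 (A/T), 34 (C/T).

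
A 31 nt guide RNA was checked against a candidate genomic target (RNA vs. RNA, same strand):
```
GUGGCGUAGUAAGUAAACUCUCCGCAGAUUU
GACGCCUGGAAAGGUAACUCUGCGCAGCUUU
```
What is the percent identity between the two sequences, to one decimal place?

71.0%

9 positions differ (2, 3, 6, 8, 10, 14, 15, 22, 28), so 22 of 31 match: 22/31 = 70.97%.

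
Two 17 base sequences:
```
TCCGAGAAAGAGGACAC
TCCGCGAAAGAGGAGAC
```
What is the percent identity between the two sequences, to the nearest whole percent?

88%

Mismatches at positions 5, 15 (1-based): 2 of 17.
Identical positions: 15/17 = 88.24% → 88%.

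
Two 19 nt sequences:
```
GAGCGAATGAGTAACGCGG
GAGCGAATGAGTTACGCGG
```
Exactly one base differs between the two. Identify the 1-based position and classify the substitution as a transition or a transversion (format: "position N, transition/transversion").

position 13, transversion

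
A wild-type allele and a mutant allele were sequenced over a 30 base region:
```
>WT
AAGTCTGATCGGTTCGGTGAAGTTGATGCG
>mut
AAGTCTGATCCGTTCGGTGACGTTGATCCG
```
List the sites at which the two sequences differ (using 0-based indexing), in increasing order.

10, 20, 27

Differences at site 10 (G→C), site 20 (A→C), site 27 (G→C).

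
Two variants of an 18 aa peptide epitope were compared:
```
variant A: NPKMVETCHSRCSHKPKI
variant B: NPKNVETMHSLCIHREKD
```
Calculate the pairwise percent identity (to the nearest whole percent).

Mismatches at positions 4, 8, 11, 13, 15, 16, 18 (1-based): 7 of 18.
Identical positions: 11/18 = 61.11% → 61%.

61%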